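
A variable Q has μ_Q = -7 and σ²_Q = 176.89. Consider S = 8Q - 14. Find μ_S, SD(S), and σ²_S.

S = 8Q - 14 is linear with a = 8, b = -14.
μ_S = a·μ_Q + b = 8·(-7) + (-14) = -70.
SD(Q) = √176.89 = 13.3.
SD(S) = |a|·SD(Q) = |8|·13.3 = 106.4.
σ²_S = a²·σ²_Q = 8²·176.89 = 11320.96 (the additive constant -14 does not affect variance).

μ_S = -70, SD(S) = 106.4, σ²_S = 11320.96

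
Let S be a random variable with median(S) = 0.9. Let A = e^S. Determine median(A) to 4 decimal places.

median(A) = 2.4596

e^S is monotone on this domain, so median(A) = exp(0.9) ≈ 2.4596.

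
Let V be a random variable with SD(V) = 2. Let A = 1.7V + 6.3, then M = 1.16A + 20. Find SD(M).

SD(A) = |1.7|·2 = 3.4.
SD(M) = |1.16|·3.4 = 3.944.

SD(M) = 3.944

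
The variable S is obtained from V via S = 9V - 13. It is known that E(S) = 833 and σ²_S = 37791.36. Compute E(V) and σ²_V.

E(V) = 94, σ²_V = 466.56

From S = 9V - 13: E(S) = a·E(V) + b, so E(V) = (E(S) − b)/a = (833 − (-13))/9 = 94.
σ²_S = a²·σ²_V, so σ²_V = 37791.36/9² = 466.56.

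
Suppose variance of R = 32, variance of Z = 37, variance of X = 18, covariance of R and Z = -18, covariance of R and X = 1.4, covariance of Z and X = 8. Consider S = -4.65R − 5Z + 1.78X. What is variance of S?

variance of S = 671.3756

variance of S = a²·variance of R + b²·variance of Z + c²·variance of X + 2ab·covariance of R and Z + 2ac·covariance of R and X + 2bc·covariance of Z and X, with a = -4.65, b = -5, c = 1.78.
= 691.92 + 925 + 57.0312 + (-837) + (-23.1756) + (-142.4)
= 671.3756.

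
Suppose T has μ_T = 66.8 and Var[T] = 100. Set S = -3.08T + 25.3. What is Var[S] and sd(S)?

S = -3.08T + 25.3 is linear with a = -3.08, b = 25.3.
Var[S] = a²·Var[T] = (-3.08)²·100 = 948.64 (the additive constant 25.3 does not affect variance).
sd(T) = √100 = 10.
sd(S) = |a|·sd(T) = |-3.08|·10 = 30.8.

Var[S] = 948.64, sd(S) = 30.8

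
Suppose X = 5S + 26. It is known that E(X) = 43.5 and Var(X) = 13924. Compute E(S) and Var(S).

From X = 5S + 26: E(X) = a·E(S) + b, so E(S) = (E(X) − b)/a = (43.5 − 26)/5 = 3.5.
Var(X) = a²·Var(S), so Var(S) = 13924/5² = 556.96.

E(S) = 3.5, Var(S) = 556.96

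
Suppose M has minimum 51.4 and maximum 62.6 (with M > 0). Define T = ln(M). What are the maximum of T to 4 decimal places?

max(T) = 4.1368

ln(M) is increasing on this domain, so max(T) comes from max(M) = 62.6: max(T) = ln(62.6) ≈ 4.1368.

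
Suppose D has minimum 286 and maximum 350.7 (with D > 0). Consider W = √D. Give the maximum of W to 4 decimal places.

max(W) = 18.727

√D is increasing on this domain, so max(W) comes from max(D) = 350.7: max(W) = √(350.7) ≈ 18.727.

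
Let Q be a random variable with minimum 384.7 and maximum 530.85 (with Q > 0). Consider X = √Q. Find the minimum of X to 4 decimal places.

√Q is increasing on this domain, so min(X) comes from min(Q) = 384.7: min(X) = √(384.7) ≈ 19.6138.

min(X) = 19.6138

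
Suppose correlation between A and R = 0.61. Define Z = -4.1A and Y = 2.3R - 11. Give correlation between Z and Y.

correlation between Z and Y = -0.61

Linear rescalings preserve |correlation|; the slopes -4.1 and 2.3 have opposite signs, so the correlation flips sign: correlation between Z and Y = −correlation between A and R = -0.61.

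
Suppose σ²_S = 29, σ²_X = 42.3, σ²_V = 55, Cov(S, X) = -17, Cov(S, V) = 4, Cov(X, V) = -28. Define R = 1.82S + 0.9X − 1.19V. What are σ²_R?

σ²_R = 195.1657

σ²_R = a²·σ²_S + b²·σ²_X + c²·σ²_V + 2ab·Cov(S, X) + 2ac·Cov(S, V) + 2bc·Cov(X, V), with a = 1.82, b = 0.9, c = -1.19.
= 96.0596 + 34.263 + 77.8855 + (-55.692) + (-17.3264) + 59.976
= 195.1657.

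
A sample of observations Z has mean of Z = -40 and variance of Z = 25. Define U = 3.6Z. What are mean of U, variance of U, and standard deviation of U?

mean of U = -144, variance of U = 324, standard deviation of U = 18

U = 3.6Z is linear with a = 3.6, b = 0.
mean of U = a·mean of Z + b = 3.6·(-40) = -144.
variance of U = a²·variance of Z = 3.6²·25 = 324.
standard deviation of Z = √25 = 5.
standard deviation of U = |a|·standard deviation of Z = |3.6|·5 = 18.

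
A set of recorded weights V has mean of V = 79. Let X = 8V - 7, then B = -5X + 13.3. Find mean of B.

mean of B = -3111.7

mean of X = 8·79 + (-7) = 625.
mean of B = (-5)·625 + 13.3 = -3111.7.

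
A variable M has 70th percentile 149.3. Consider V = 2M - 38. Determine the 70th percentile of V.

Since a = 2 > 0 the transformation is increasing, so the 70th percentile of V = a·(P_{70} of M) + b = 2·149.3 + (-38) = 260.6.

70th percentile of V = 260.6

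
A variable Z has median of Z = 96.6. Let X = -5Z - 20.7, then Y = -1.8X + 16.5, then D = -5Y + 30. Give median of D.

median of D = -4585.8

median of X = (-5)·96.6 + (-20.7) = -503.7.
median of Y = (-1.8)·(-503.7) + 16.5 = 923.16.
median of D = (-5)·923.16 + 30 = -4585.8.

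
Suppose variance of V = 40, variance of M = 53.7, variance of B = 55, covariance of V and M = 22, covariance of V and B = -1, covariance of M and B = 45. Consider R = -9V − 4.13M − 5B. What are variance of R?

variance of R = 8934.93553

variance of R = a²·variance of V + b²·variance of M + c²·variance of B + 2ab·covariance of V and M + 2ac·covariance of V and B + 2bc·covariance of M and B, with a = -9, b = -4.13, c = -5.
= 3240 + 915.95553 + 1375 + 1635.48 + (-90) + 1858.5
= 8934.93553.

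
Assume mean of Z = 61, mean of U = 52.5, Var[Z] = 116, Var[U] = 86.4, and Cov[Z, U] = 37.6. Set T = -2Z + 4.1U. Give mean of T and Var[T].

mean of T = 93.25, Var[T] = 1299.744

mean of T = (-2)·mean of Z + 4.1·mean of U = (-2)·61 + 4.1·52.5 = 93.25.
Var[T] = a²·Var[Z] + b²·Var[U] + 2ab·Cov[Z, U] with a = -2, b = 4.1.
= (-2)²·116 + 4.1²·86.4 + 2·(-2)·4.1·37.6
= 464 + 1452.384 + (-616.64) = 1299.744.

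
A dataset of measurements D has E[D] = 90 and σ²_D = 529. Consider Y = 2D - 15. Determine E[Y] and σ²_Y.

Y = 2D - 15 is linear with a = 2, b = -15.
E[Y] = a·E[D] + b = 2·90 + (-15) = 165.
σ²_Y = a²·σ²_D = 2²·529 = 2116 (the additive constant -15 does not affect variance).

E[Y] = 165, σ²_Y = 2116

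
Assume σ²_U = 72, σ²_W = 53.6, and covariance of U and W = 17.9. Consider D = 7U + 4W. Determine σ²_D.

σ²_D = 5388

σ²_D = a²·σ²_U + b²·σ²_W + 2ab·covariance of U and W with a = 7, b = 4.
= 7²·72 + 4²·53.6 + 2·7·4·17.9
= 3528 + 857.6 + 1002.4 = 5388.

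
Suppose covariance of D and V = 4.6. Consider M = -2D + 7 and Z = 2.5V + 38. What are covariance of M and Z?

covariance of M and Z = a·c·covariance of D and V = (-2)·2.5·4.6 = -23. Additive constants drop out.

covariance of M and Z = -23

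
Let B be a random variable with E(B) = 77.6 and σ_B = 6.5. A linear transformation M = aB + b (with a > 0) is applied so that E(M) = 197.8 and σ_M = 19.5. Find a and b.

a = 3, b = -35

σ_M = a·σ_B (a > 0), so a = 19.5/6.5 = 3.
E(M) = a·E(B) + b, so b = 197.8 − 3·77.6 = -35.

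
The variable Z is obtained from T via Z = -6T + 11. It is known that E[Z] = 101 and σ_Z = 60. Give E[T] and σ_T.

E[T] = -15, σ_T = 10

From Z = -6T + 11: E[Z] = a·E[T] + b, so E[T] = (E[Z] − b)/a = (101 − 11)/(-6) = -15.
σ_Z = |a|·σ_T, so σ_T = 60/|-6| = 10.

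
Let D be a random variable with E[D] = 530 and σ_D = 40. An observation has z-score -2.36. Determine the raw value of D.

D = E[D] + z·σ_D = 530 + (-2.36)·40 = 435.6.

D = 435.6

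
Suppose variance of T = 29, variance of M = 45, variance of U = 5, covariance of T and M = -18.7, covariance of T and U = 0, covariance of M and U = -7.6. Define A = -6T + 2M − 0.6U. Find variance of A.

variance of A = 1692.84

variance of A = a²·variance of T + b²·variance of M + c²·variance of U + 2ab·covariance of T and M + 2ac·covariance of T and U + 2bc·covariance of M and U, with a = -6, b = 2, c = -0.6.
= 1044 + 180 + 1.8 + 448.8 + 0 + 18.24
= 1692.84.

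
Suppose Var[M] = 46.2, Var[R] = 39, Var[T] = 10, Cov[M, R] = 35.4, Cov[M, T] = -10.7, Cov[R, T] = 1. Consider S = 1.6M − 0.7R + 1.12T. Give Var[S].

Var[S] = 30.7132

Var[S] = a²·Var[M] + b²·Var[R] + c²·Var[T] + 2ab·Cov[M, R] + 2ac·Cov[M, T] + 2bc·Cov[R, T], with a = 1.6, b = -0.7, c = 1.12.
= 118.272 + 19.11 + 12.544 + (-79.296) + (-38.3488) + (-1.568)
= 30.7132.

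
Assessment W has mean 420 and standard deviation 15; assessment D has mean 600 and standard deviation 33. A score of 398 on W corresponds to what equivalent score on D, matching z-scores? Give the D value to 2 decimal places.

D = 551.60

z = (398 − 420)/15 ≈ -1.4667.
D = 600 + z·33 = 600 + (398 − 420)·33/15 = 551.60.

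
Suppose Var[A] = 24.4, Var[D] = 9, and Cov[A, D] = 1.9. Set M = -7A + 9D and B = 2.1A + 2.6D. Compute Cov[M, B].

By bilinearity, Cov[M, B] = ac·Var[A] + bd·Var[D] + (ad+bc)·Cov[A, D], with a=-7, b=9, c=2.1, d=2.6.
ac·Var[A] = (-7)·2.1·24.4 = -358.68
bd·Var[D] = 9·2.6·9 = 210.6
(ad+bc)·Cov[A, D] = (0.7)·1.9 = 1.33
Cov[M, B] = -358.68 + 210.6 + 1.33 = -146.75.

Cov[M, B] = -146.75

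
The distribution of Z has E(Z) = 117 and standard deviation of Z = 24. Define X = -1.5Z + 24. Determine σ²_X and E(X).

σ²_X = 1296, E(X) = -151.5

X = -1.5Z + 24 is linear with a = -1.5, b = 24.
σ²_Z = 24² = 576.
σ²_X = a²·σ²_Z = (-1.5)²·576 = 1296 (the additive constant 24 does not affect variance).
E(X) = a·E(Z) + b = (-1.5)·117 + 24 = -151.5.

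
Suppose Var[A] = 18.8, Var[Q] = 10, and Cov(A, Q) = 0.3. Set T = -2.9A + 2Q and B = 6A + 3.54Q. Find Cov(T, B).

By bilinearity, Cov(T, B) = ac·Var[A] + bd·Var[Q] + (ad+bc)·Cov(A, Q), with a=-2.9, b=2, c=6, d=3.54.
ac·Var[A] = (-2.9)·6·18.8 = -327.12
bd·Var[Q] = 2·3.54·10 = 70.8
(ad+bc)·Cov(A, Q) = (1.734)·0.3 = 0.5202
Cov(T, B) = -327.12 + 70.8 + 0.5202 = -255.7998.

Cov(T, B) = -255.7998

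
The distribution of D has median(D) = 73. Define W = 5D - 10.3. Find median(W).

median(W) = 354.7

A linear map preserves order up to sign, so median(W) = a·median(D) + b = 5·73 + (-10.3) = 354.7.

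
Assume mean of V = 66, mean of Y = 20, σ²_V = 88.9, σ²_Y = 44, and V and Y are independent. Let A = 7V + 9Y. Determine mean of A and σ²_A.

mean of A = 642, σ²_A = 7920.1

mean of A = 7·mean of V + 9·mean of Y = 7·66 + 9·20 = 642.
σ²_A = a²·σ²_V + b²·σ²_Y + 2ab·covariance of V and Y with a = 7, b = 9.
Independence gives covariance of V and Y = 0.
= 7²·88.9 + 9²·44 + 2·7·9·0
= 4356.1 + 3564 + 0 = 7920.1.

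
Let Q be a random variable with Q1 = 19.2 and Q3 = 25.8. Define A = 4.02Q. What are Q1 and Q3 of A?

Q1(A) = 77.184, Q3(A) = 103.716

a = 4.02 > 0: Q1(A) = a·Q1(Q)+b = 77.184, Q3(A) = a·Q3(Q)+b = 103.716.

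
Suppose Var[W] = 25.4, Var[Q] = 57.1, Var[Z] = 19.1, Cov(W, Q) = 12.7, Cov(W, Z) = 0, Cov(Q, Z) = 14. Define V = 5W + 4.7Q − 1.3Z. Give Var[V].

Var[V] = a²·Var[W] + b²·Var[Q] + c²·Var[Z] + 2ab·Cov(W, Q) + 2ac·Cov(W, Z) + 2bc·Cov(Q, Z), with a = 5, b = 4.7, c = -1.3.
= 635 + 1261.339 + 32.279 + 596.9 + 0 + (-171.08)
= 2354.438.

Var[V] = 2354.438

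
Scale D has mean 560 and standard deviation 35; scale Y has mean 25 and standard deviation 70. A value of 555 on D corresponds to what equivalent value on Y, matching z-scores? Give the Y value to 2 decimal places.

z = (555 − 560)/35 ≈ -0.1429.
Y = 25 + z·70 = 25 + (555 − 560)·70/35 = 15.00.

Y = 15.00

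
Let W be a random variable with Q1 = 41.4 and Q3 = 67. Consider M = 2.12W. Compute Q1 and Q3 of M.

Q1(M) = 87.768, Q3(M) = 142.04

a = 2.12 > 0: Q1(M) = a·Q1(W)+b = 87.768, Q3(M) = a·Q3(W)+b = 142.04.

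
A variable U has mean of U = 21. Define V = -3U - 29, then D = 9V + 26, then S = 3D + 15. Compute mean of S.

mean of S = -2391

mean of V = (-3)·21 + (-29) = -92.
mean of D = 9·(-92) + 26 = -802.
mean of S = 3·(-802) + 15 = -2391.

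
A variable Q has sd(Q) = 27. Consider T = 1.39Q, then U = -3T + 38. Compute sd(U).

sd(U) = 112.59

sd(T) = |1.39|·27 = 37.53.
sd(U) = |-3|·37.53 = 112.59.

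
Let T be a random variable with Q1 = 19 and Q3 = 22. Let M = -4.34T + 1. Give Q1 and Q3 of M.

Q1(M) = -94.48, Q3(M) = -81.46

a = -4.34 < 0 reverses order: Q1(M) comes from Q3(T), Q3(M) from Q1(T).
Q1(M) = (-4.34)·22 + 1 = -94.48; Q3(M) = (-4.34)·19 + 1 = -81.46.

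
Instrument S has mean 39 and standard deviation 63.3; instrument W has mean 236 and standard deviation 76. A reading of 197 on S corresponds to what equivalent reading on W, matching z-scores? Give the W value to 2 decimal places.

W = 425.70

z = (197 − 39)/63.3 ≈ 2.4961.
W = 236 + z·76 = 236 + (197 − 39)·76/63.3 ≈ 425.70.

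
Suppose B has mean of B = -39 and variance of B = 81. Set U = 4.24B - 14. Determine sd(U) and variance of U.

sd(U) = 38.16, variance of U = 1456.1856

U = 4.24B - 14 is linear with a = 4.24, b = -14.
sd(B) = √81 = 9.
sd(U) = |a|·sd(B) = |4.24|·9 = 38.16.
variance of U = a²·variance of B = 4.24²·81 = 1456.1856 (the additive constant -14 does not affect variance).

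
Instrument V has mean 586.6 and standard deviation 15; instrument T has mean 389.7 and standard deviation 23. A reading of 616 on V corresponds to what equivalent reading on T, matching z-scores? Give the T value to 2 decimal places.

T = 434.78

z = (616 − 586.6)/15 = 1.96.
T = 389.7 + z·23 = 389.7 + (616 − 586.6)·23/15 = 434.78.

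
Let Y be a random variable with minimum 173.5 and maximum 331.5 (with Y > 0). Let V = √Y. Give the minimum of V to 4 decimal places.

√Y is increasing on this domain, so min(V) comes from min(Y) = 173.5: min(V) = √(173.5) ≈ 13.1719.

min(V) = 13.1719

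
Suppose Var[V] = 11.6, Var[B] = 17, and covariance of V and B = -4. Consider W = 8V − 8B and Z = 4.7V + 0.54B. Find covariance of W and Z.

covariance of W and Z = 495.84

By bilinearity, covariance of W and Z = ac·Var[V] + bd·Var[B] + (ad+bc)·covariance of V and B, with a=8, b=-8, c=4.7, d=0.54.
ac·Var[V] = 8·4.7·11.6 = 436.16
bd·Var[B] = (-8)·0.54·17 = -73.44
(ad+bc)·covariance of V and B = (-33.28)·(-4) = 133.12
covariance of W and Z = 436.16 + (-73.44) + 133.12 = 495.84.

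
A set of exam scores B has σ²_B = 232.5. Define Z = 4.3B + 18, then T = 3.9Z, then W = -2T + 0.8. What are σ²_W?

σ²_Z = 4.3²·232.5 = 4298.925.
σ²_T = 3.9²·4298.925 = 65386.64925.
σ²_W = (-2)²·65386.64925 = 261546.597.

σ²_W = 261546.597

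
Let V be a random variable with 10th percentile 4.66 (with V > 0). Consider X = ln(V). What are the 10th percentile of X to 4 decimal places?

ln(V) is increasing, so P_{10}(X) = g(P_{10}(V)) ≈ 1.539.

10th percentile of X = 1.539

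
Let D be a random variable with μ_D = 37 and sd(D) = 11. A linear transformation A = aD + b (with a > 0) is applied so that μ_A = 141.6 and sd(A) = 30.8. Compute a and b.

a = 2.8, b = 38

sd(A) = a·sd(D) (a > 0), so a = 30.8/11 = 2.8.
μ_A = a·μ_D + b, so b = 141.6 − 2.8·37 = 38.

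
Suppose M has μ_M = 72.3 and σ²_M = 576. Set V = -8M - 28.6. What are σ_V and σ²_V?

σ_V = 192, σ²_V = 36864

V = -8M - 28.6 is linear with a = -8, b = -28.6.
σ_M = √576 = 24.
σ_V = |a|·σ_M = |-8|·24 = 192.
σ²_V = a²·σ²_M = (-8)²·576 = 36864 (the additive constant -28.6 does not affect variance).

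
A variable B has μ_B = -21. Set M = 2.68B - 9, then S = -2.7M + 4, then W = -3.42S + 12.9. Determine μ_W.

μ_M = 2.68·(-21) + (-9) = -65.28.
μ_S = (-2.7)·(-65.28) + 4 = 180.256.
μ_W = (-3.42)·180.256 + 12.9 = -603.57552.

μ_W = -603.57552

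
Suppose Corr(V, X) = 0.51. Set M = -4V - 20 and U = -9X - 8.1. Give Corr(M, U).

Linear rescalings preserve correlation up to sign; here the slopes -4 and -9 have the same sign, so Corr(M, U) = Corr(V, X) = 0.51.

Corr(M, U) = 0.51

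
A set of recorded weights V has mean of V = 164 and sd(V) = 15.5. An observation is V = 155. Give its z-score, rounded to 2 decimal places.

z = (V − mean of V) / sd(V) = (155 − 164) / 15.5 ≈ -0.58.

z = -0.58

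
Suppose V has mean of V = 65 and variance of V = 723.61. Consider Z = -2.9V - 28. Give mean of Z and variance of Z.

Z = -2.9V - 28 is linear with a = -2.9, b = -28.
mean of Z = a·mean of V + b = (-2.9)·65 + (-28) = -216.5.
variance of Z = a²·variance of V = (-2.9)²·723.61 = 6085.5601 (the additive constant -28 does not affect variance).

mean of Z = -216.5, variance of Z = 6085.5601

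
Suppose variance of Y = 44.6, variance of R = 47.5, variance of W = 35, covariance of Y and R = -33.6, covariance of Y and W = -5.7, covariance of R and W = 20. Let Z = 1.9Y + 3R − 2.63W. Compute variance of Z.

variance of Z = 188.9233

variance of Z = a²·variance of Y + b²·variance of R + c²·variance of W + 2ab·covariance of Y and R + 2ac·covariance of Y and W + 2bc·covariance of R and W, with a = 1.9, b = 3, c = -2.63.
= 161.006 + 427.5 + 242.0915 + (-383.04) + 56.9658 + (-315.6)
= 188.9233.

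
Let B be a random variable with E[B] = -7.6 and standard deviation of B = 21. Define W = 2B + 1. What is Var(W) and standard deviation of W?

W = 2B + 1 is linear with a = 2, b = 1.
Var(B) = 21² = 441.
Var(W) = a²·Var(B) = 2²·441 = 1764 (the additive constant 1 does not affect variance).
standard deviation of W = |a|·standard deviation of B = |2|·21 = 42.

Var(W) = 1764, standard deviation of W = 42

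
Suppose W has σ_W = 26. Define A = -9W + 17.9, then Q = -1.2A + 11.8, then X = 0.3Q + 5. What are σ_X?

σ_A = |-9|·26 = 234.
σ_Q = |-1.2|·234 = 280.8.
σ_X = |0.3|·280.8 = 84.24.

σ_X = 84.24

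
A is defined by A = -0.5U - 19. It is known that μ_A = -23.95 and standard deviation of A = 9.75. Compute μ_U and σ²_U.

μ_U = 9.9, σ²_U = 380.25

From A = -0.5U - 19: μ_A = a·μ_U + b, so μ_U = (μ_A − b)/a = (-23.95 − (-19))/(-0.5) = 9.9.
σ²_A = 9.75² = 95.0625.
σ²_A = a²·σ²_U, so σ²_U = 95.0625/(-0.5)² = 380.25.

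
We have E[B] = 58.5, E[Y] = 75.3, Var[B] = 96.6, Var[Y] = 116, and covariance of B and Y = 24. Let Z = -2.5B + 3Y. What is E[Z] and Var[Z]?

E[Z] = 79.65, Var[Z] = 1287.75

E[Z] = (-2.5)·E[B] + 3·E[Y] = (-2.5)·58.5 + 3·75.3 = 79.65.
Var[Z] = a²·Var[B] + b²·Var[Y] + 2ab·covariance of B and Y with a = -2.5, b = 3.
= (-2.5)²·96.6 + 3²·116 + 2·(-2.5)·3·24
= 603.75 + 1044 + (-360) = 1287.75.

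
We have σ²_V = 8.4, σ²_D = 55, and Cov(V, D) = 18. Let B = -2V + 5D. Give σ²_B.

σ²_B = 1048.6

σ²_B = a²·σ²_V + b²·σ²_D + 2ab·Cov(V, D) with a = -2, b = 5.
= (-2)²·8.4 + 5²·55 + 2·(-2)·5·18
= 33.6 + 1375 + (-360) = 1048.6.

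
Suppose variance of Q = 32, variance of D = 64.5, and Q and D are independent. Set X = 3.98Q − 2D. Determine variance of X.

variance of X = 764.8928

variance of X = a²·variance of Q + b²·variance of D + 2ab·covariance of Q and D with a = 3.98, b = -2.
Independence gives covariance of Q and D = 0.
= 3.98²·32 + (-2)²·64.5 + 2·3.98·(-2)·0
= 506.8928 + 258 + 0 = 764.8928.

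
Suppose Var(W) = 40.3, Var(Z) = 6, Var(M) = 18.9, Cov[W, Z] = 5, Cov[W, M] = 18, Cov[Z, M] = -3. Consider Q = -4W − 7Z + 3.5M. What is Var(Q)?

Var(Q) = a²·Var(W) + b²·Var(Z) + c²·Var(M) + 2ab·Cov[W, Z] + 2ac·Cov[W, M] + 2bc·Cov[Z, M], with a = -4, b = -7, c = 3.5.
= 644.8 + 294 + 231.525 + 280 + (-504) + 147
= 1093.325.

Var(Q) = 1093.325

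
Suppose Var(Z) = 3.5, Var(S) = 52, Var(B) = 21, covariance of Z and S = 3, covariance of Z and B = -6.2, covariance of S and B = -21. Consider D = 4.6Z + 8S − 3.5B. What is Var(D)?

Var(D) = 5255.75

Var(D) = a²·Var(Z) + b²·Var(S) + c²·Var(B) + 2ab·covariance of Z and S + 2ac·covariance of Z and B + 2bc·covariance of S and B, with a = 4.6, b = 8, c = -3.5.
= 74.06 + 3328 + 257.25 + 220.8 + 199.64 + 1176
= 5255.75.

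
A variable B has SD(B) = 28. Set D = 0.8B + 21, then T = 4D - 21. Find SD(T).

SD(D) = |0.8|·28 = 22.4.
SD(T) = |4|·22.4 = 89.6.

SD(T) = 89.6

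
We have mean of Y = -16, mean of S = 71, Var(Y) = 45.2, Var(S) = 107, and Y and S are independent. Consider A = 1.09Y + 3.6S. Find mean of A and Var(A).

mean of A = 238.16, Var(A) = 1440.42212

mean of A = 1.09·mean of Y + 3.6·mean of S = 1.09·(-16) + 3.6·71 = 238.16.
Var(A) = a²·Var(Y) + b²·Var(S) + 2ab·covariance of Y and S with a = 1.09, b = 3.6.
Independence gives covariance of Y and S = 0.
= 1.09²·45.2 + 3.6²·107 + 2·1.09·3.6·0
= 53.70212 + 1386.72 + 0 = 1440.42212.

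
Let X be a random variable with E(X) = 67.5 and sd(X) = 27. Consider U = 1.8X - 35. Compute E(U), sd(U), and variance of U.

U = 1.8X - 35 is linear with a = 1.8, b = -35.
E(U) = a·E(X) + b = 1.8·67.5 + (-35) = 86.5.
sd(U) = |a|·sd(X) = |1.8|·27 = 48.6.
variance of X = 27² = 729.
variance of U = a²·variance of X = 1.8²·729 = 2361.96 (the additive constant -35 does not affect variance).

E(U) = 86.5, sd(U) = 48.6, variance of U = 2361.96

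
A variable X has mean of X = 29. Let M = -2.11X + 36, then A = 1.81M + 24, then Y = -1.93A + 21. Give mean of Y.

mean of Y = 62.676227

mean of M = (-2.11)·29 + 36 = -25.19.
mean of A = 1.81·(-25.19) + 24 = -21.5939.
mean of Y = (-1.93)·(-21.5939) + 21 = 62.676227.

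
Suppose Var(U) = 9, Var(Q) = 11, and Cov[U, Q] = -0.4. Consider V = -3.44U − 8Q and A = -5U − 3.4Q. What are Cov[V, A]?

By bilinearity, Cov[V, A] = ac·Var(U) + bd·Var(Q) + (ad+bc)·Cov[U, Q], with a=-3.44, b=-8, c=-5, d=-3.4.
ac·Var(U) = (-3.44)·(-5)·9 = 154.8
bd·Var(Q) = (-8)·(-3.4)·11 = 299.2
(ad+bc)·Cov[U, Q] = (51.696)·(-0.4) = -20.6784
Cov[V, A] = 154.8 + 299.2 + (-20.6784) = 433.3216.

Cov[V, A] = 433.3216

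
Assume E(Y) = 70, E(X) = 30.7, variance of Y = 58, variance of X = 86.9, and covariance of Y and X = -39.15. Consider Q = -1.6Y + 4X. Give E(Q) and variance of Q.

E(Q) = (-1.6)·E(Y) + 4·E(X) = (-1.6)·70 + 4·30.7 = 10.8.
variance of Q = a²·variance of Y + b²·variance of X + 2ab·covariance of Y and X with a = -1.6, b = 4.
= (-1.6)²·58 + 4²·86.9 + 2·(-1.6)·4·(-39.15)
= 148.48 + 1390.4 + 501.12 = 2040.

E(Q) = 10.8, variance of Q = 2040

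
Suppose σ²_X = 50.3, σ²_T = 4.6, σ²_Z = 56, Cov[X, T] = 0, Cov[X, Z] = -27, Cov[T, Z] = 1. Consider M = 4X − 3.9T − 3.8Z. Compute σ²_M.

σ²_M = a²·σ²_X + b²·σ²_T + c²·σ²_Z + 2ab·Cov[X, T] + 2ac·Cov[X, Z] + 2bc·Cov[T, Z], with a = 4, b = -3.9, c = -3.8.
= 804.8 + 69.966 + 808.64 + 0 + 820.8 + 29.64
= 2533.846.

σ²_M = 2533.846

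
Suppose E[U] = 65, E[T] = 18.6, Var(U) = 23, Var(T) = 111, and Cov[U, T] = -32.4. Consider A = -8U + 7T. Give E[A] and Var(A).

E[A] = -389.8, Var(A) = 10539.8

E[A] = (-8)·E[U] + 7·E[T] = (-8)·65 + 7·18.6 = -389.8.
Var(A) = a²·Var(U) + b²·Var(T) + 2ab·Cov[U, T] with a = -8, b = 7.
= (-8)²·23 + 7²·111 + 2·(-8)·7·(-32.4)
= 1472 + 5439 + 3628.8 = 10539.8.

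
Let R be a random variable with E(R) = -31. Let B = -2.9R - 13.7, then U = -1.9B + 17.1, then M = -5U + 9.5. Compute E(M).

E(B) = (-2.9)·(-31) + (-13.7) = 76.2.
E(U) = (-1.9)·76.2 + 17.1 = -127.68.
E(M) = (-5)·(-127.68) + 9.5 = 647.9.

E(M) = 647.9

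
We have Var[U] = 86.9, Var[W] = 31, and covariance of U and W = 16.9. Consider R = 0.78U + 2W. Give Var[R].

Var[R] = 229.59796

Var[R] = a²·Var[U] + b²·Var[W] + 2ab·covariance of U and W with a = 0.78, b = 2.
= 0.78²·86.9 + 2²·31 + 2·0.78·2·16.9
= 52.86996 + 124 + 52.728 = 229.59796.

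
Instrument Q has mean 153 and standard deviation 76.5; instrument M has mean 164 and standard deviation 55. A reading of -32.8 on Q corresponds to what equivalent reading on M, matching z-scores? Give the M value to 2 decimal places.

M = 30.42

z = (-32.8 − 153)/76.5 ≈ -2.4288.
M = 164 + z·55 = 164 + (-32.8 − 153)·55/76.5 ≈ 30.42.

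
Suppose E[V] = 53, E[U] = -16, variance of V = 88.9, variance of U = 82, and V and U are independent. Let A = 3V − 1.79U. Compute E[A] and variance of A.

E[A] = 3·E[V] + (-1.79)·E[U] = 3·53 + (-1.79)·(-16) = 187.64.
variance of A = a²·variance of V + b²·variance of U + 2ab·Cov(V, U) with a = 3, b = -1.79.
Independence gives Cov(V, U) = 0.
= 3²·88.9 + (-1.79)²·82 + 2·3·(-1.79)·0
= 800.1 + 262.7362 + 0 = 1062.8362.

E[A] = 187.64, variance of A = 1062.8362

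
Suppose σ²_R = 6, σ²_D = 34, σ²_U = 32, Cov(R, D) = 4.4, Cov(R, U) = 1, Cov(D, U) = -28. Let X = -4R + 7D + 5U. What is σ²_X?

σ²_X = a²·σ²_R + b²·σ²_D + c²·σ²_U + 2ab·Cov(R, D) + 2ac·Cov(R, U) + 2bc·Cov(D, U), with a = -4, b = 7, c = 5.
= 96 + 1666 + 800 + (-246.4) + (-40) + (-1960)
= 315.6.

σ²_X = 315.6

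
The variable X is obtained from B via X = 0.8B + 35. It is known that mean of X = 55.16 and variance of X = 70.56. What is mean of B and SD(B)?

mean of B = 25.2, SD(B) = 10.5

From X = 0.8B + 35: mean of X = a·mean of B + b, so mean of B = (mean of X − b)/a = (55.16 − 35)/0.8 = 25.2.
SD(X) = √70.56 = 8.4.
SD(X) = |a|·SD(B), so SD(B) = 8.4/|0.8| = 10.5.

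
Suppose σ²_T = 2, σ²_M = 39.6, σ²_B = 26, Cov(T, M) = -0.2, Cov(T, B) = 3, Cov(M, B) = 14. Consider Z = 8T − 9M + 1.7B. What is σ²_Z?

σ²_Z = 3092.74

σ²_Z = a²·σ²_T + b²·σ²_M + c²·σ²_B + 2ab·Cov(T, M) + 2ac·Cov(T, B) + 2bc·Cov(M, B), with a = 8, b = -9, c = 1.7.
= 128 + 3207.6 + 75.14 + 28.8 + 81.6 + (-428.4)
= 3092.74.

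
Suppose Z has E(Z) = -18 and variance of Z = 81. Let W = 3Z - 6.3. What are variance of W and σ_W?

W = 3Z - 6.3 is linear with a = 3, b = -6.3.
variance of W = a²·variance of Z = 3²·81 = 729 (the additive constant -6.3 does not affect variance).
σ_Z = √81 = 9.
σ_W = |a|·σ_Z = |3|·9 = 27.

variance of W = 729, σ_W = 27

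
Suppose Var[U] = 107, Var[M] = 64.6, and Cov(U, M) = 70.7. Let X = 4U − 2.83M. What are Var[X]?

Var[X] = a²·Var[U] + b²·Var[M] + 2ab·Cov(U, M) with a = 4, b = -2.83.
= 4²·107 + (-2.83)²·64.6 + 2·4·(-2.83)·70.7
= 1712 + 517.37494 + (-1600.648) = 628.72694.

Var[X] = 628.72694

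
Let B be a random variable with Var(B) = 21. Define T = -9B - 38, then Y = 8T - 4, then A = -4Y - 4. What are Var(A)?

Var(A) = 1741824

Var(T) = (-9)²·21 = 1701.
Var(Y) = 8²·1701 = 108864.
Var(A) = (-4)²·108864 = 1741824.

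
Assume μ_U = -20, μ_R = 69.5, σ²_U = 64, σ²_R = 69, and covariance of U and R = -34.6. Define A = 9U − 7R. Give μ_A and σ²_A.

μ_A = -666.5, σ²_A = 12924.6

μ_A = 9·μ_U + (-7)·μ_R = 9·(-20) + (-7)·69.5 = -666.5.
σ²_A = a²·σ²_U + b²·σ²_R + 2ab·covariance of U and R with a = 9, b = -7.
= 9²·64 + (-7)²·69 + 2·9·(-7)·(-34.6)
= 5184 + 3381 + 4359.6 = 12924.6.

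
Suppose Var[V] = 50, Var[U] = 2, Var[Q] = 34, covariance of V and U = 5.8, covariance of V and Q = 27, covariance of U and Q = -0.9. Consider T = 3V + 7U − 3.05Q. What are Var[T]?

Var[T] = a²·Var[V] + b²·Var[U] + c²·Var[Q] + 2ab·covariance of V and U + 2ac·covariance of V and Q + 2bc·covariance of U and Q, with a = 3, b = 7, c = -3.05.
= 450 + 98 + 316.285 + 243.6 + (-494.1) + 38.43
= 652.215.

Var[T] = 652.215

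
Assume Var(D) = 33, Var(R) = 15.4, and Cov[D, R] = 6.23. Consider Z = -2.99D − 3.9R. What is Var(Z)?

Var(Z) = a²·Var(D) + b²·Var(R) + 2ab·Cov[D, R] with a = -2.99, b = -3.9.
= (-2.99)²·33 + (-3.9)²·15.4 + 2·(-2.99)·(-3.9)·6.23
= 295.0233 + 234.234 + 145.29606 = 674.55336.

Var(Z) = 674.55336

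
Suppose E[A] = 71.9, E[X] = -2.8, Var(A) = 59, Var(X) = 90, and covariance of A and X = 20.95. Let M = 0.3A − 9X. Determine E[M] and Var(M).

E[M] = 46.77, Var(M) = 7182.18

E[M] = 0.3·E[A] + (-9)·E[X] = 0.3·71.9 + (-9)·(-2.8) = 46.77.
Var(M) = a²·Var(A) + b²·Var(X) + 2ab·covariance of A and X with a = 0.3, b = -9.
= 0.3²·59 + (-9)²·90 + 2·0.3·(-9)·20.95
= 5.31 + 7290 + (-113.13) = 7182.18.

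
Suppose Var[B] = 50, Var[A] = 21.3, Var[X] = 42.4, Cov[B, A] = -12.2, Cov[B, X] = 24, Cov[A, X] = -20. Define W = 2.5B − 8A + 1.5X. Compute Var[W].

Var[W] = 2919.1

Var[W] = a²·Var[B] + b²·Var[A] + c²·Var[X] + 2ab·Cov[B, A] + 2ac·Cov[B, X] + 2bc·Cov[A, X], with a = 2.5, b = -8, c = 1.5.
= 312.5 + 1363.2 + 95.4 + 488 + 180 + 480
= 2919.1.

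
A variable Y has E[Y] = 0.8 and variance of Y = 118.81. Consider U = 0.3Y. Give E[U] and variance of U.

U = 0.3Y is linear with a = 0.3, b = 0.
E[U] = a·E[Y] + b = 0.3·0.8 = 0.24.
variance of U = a²·variance of Y = 0.3²·118.81 = 10.6929.

E[U] = 0.24, variance of U = 10.6929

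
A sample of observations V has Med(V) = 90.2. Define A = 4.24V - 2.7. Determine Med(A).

Med(A) = 379.748

A linear map preserves order up to sign, so Med(A) = a·Med(V) + b = 4.24·90.2 + (-2.7) = 379.748.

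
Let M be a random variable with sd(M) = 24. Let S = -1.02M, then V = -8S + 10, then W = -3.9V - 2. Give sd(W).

sd(W) = 763.776

sd(S) = |-1.02|·24 = 24.48.
sd(V) = |-8|·24.48 = 195.84.
sd(W) = |-3.9|·195.84 = 763.776.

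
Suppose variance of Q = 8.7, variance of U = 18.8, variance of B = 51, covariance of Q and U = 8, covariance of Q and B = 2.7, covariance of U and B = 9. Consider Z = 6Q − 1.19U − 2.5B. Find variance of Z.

variance of Z = 516.88268

variance of Z = a²·variance of Q + b²·variance of U + c²·variance of B + 2ab·covariance of Q and U + 2ac·covariance of Q and B + 2bc·covariance of U and B, with a = 6, b = -1.19, c = -2.5.
= 313.2 + 26.62268 + 318.75 + (-114.24) + (-81) + 53.55
= 516.88268.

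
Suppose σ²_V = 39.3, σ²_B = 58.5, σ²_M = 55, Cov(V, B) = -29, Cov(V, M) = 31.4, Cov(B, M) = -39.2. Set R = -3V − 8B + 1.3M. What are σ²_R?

σ²_R = 3369.09

σ²_R = a²·σ²_V + b²·σ²_B + c²·σ²_M + 2ab·Cov(V, B) + 2ac·Cov(V, M) + 2bc·Cov(B, M), with a = -3, b = -8, c = 1.3.
= 353.7 + 3744 + 92.95 + (-1392) + (-244.92) + 815.36
= 3369.09.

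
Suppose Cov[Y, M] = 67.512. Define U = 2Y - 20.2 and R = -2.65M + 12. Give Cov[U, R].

Cov[U, R] = -357.8136

Cov[U, R] = a·c·Cov[Y, M] = 2·(-2.65)·67.512 = -357.8136. Additive constants drop out.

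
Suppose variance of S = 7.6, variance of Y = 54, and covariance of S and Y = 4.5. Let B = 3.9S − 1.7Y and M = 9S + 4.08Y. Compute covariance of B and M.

By bilinearity, covariance of B and M = ac·variance of S + bd·variance of Y + (ad+bc)·covariance of S and Y, with a=3.9, b=-1.7, c=9, d=4.08.
ac·variance of S = 3.9·9·7.6 = 266.76
bd·variance of Y = (-1.7)·4.08·54 = -374.544
(ad+bc)·covariance of S and Y = (0.612)·4.5 = 2.754
covariance of B and M = 266.76 + (-374.544) + 2.754 = -105.03.

covariance of B and M = -105.03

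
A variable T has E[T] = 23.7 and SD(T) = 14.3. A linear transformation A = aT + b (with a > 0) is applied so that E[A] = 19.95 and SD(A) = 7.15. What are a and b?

a = 0.5, b = 8.1

SD(A) = a·SD(T) (a > 0), so a = 7.15/14.3 = 0.5.
E[A] = a·E[T] + b, so b = 19.95 − 0.5·23.7 = 8.1.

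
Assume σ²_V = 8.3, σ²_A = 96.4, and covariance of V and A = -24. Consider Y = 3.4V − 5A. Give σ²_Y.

σ²_Y = 3321.948

σ²_Y = a²·σ²_V + b²·σ²_A + 2ab·covariance of V and A with a = 3.4, b = -5.
= 3.4²·8.3 + (-5)²·96.4 + 2·3.4·(-5)·(-24)
= 95.948 + 2410 + 816 = 3321.948.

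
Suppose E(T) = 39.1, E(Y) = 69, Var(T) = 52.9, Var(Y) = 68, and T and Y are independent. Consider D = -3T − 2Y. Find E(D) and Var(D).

E(D) = -255.3, Var(D) = 748.1

E(D) = (-3)·E(T) + (-2)·E(Y) = (-3)·39.1 + (-2)·69 = -255.3.
Var(D) = a²·Var(T) + b²·Var(Y) + 2ab·Cov[T, Y] with a = -3, b = -2.
Independence gives Cov[T, Y] = 0.
= (-3)²·52.9 + (-2)²·68 + 2·(-3)·(-2)·0
= 476.1 + 272 + 0 = 748.1.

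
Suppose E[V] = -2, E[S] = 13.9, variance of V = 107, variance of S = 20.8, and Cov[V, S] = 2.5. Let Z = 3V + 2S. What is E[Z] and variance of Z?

E[Z] = 21.8, variance of Z = 1076.2

E[Z] = 3·E[V] + 2·E[S] = 3·(-2) + 2·13.9 = 21.8.
variance of Z = a²·variance of V + b²·variance of S + 2ab·Cov[V, S] with a = 3, b = 2.
= 3²·107 + 2²·20.8 + 2·3·2·2.5
= 963 + 83.2 + 30 = 1076.2.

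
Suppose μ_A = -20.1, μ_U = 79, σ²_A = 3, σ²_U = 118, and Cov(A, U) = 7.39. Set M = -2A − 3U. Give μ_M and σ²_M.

μ_M = (-2)·μ_A + (-3)·μ_U = (-2)·(-20.1) + (-3)·79 = -196.8.
σ²_M = a²·σ²_A + b²·σ²_U + 2ab·Cov(A, U) with a = -2, b = -3.
= (-2)²·3 + (-3)²·118 + 2·(-2)·(-3)·7.39
= 12 + 1062 + 88.68 = 1162.68.

μ_M = -196.8, σ²_M = 1162.68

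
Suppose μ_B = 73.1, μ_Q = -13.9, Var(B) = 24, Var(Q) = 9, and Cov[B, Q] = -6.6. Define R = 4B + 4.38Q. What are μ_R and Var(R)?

μ_R = 231.518, Var(R) = 325.3956

μ_R = 4·μ_B + 4.38·μ_Q = 4·73.1 + 4.38·(-13.9) = 231.518.
Var(R) = a²·Var(B) + b²·Var(Q) + 2ab·Cov[B, Q] with a = 4, b = 4.38.
= 4²·24 + 4.38²·9 + 2·4·4.38·(-6.6)
= 384 + 172.6596 + (-231.264) = 325.3956.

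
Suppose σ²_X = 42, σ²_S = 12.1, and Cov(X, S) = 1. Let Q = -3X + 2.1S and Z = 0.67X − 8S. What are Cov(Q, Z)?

By bilinearity, Cov(Q, Z) = ac·σ²_X + bd·σ²_S + (ad+bc)·Cov(X, S), with a=-3, b=2.1, c=0.67, d=-8.
ac·σ²_X = (-3)·0.67·42 = -84.42
bd·σ²_S = 2.1·(-8)·12.1 = -203.28
(ad+bc)·Cov(X, S) = (25.407)·1 = 25.407
Cov(Q, Z) = -84.42 + (-203.28) + 25.407 = -262.293.

Cov(Q, Z) = -262.293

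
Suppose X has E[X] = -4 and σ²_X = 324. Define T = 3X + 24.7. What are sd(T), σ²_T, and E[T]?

T = 3X + 24.7 is linear with a = 3, b = 24.7.
sd(X) = √324 = 18.
sd(T) = |a|·sd(X) = |3|·18 = 54.
σ²_T = a²·σ²_X = 3²·324 = 2916 (the additive constant 24.7 does not affect variance).
E[T] = a·E[X] + b = 3·(-4) + 24.7 = 12.7.

sd(T) = 54, σ²_T = 2916, E[T] = 12.7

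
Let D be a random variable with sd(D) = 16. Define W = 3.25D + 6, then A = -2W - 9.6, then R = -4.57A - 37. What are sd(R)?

sd(R) = 475.28

sd(W) = |3.25|·16 = 52.
sd(A) = |-2|·52 = 104.
sd(R) = |-4.57|·104 = 475.28.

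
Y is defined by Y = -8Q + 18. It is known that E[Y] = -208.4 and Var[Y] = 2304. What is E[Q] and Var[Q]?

From Y = -8Q + 18: E[Y] = a·E[Q] + b, so E[Q] = (E[Y] − b)/a = (-208.4 − 18)/(-8) = 28.3.
Var[Y] = a²·Var[Q], so Var[Q] = 2304/(-8)² = 36.

E[Q] = 28.3, Var[Q] = 36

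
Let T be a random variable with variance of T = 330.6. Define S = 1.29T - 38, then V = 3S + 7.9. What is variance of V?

variance of S = 1.29²·330.6 = 550.15146.
variance of V = 3²·550.15146 = 4951.36314.

variance of V = 4951.36314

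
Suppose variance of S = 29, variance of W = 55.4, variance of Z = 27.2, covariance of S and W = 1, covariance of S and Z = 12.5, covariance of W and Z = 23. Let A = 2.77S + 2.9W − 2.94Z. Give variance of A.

variance of A = a²·variance of S + b²·variance of W + c²·variance of Z + 2ab·covariance of S and W + 2ac·covariance of S and Z + 2bc·covariance of W and Z, with a = 2.77, b = 2.9, c = -2.94.
= 222.5141 + 465.914 + 235.10592 + 16.066 + (-203.595) + (-392.196)
= 343.80902.

variance of A = 343.80902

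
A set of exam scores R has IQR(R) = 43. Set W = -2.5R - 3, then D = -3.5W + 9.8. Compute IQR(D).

IQR(W) = |-2.5|·43 = 107.5.
IQR(D) = |-3.5|·107.5 = 376.25.

IQR(D) = 376.25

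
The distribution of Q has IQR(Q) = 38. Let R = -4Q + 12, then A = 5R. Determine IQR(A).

IQR(A) = 760

IQR(R) = |-4|·38 = 152.
IQR(A) = |5|·152 = 760.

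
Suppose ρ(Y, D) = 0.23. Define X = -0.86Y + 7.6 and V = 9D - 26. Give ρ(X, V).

Linear rescalings preserve |correlation|; the slopes -0.86 and 9 have opposite signs, so the correlation flips sign: ρ(X, V) = −ρ(Y, D) = -0.23.

ρ(X, V) = -0.23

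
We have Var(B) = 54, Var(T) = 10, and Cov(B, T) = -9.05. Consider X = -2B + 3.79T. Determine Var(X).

Var(X) = a²·Var(B) + b²·Var(T) + 2ab·Cov(B, T) with a = -2, b = 3.79.
= (-2)²·54 + 3.79²·10 + 2·(-2)·3.79·(-9.05)
= 216 + 143.641 + 137.198 = 496.839.

Var(X) = 496.839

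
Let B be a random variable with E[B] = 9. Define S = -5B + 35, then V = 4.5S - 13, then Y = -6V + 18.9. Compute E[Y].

E[Y] = 366.9

E[S] = (-5)·9 + 35 = -10.
E[V] = 4.5·(-10) + (-13) = -58.
E[Y] = (-6)·(-58) + 18.9 = 366.9.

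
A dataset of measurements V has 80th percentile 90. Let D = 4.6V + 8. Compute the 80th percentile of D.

80th percentile of D = 422

Since a = 4.6 > 0 the transformation is increasing, so the 80th percentile of D = a·(P_{80} of V) + b = 4.6·90 + 8 = 422.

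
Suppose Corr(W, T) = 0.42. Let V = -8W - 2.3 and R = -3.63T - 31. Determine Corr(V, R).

Linear rescalings preserve correlation up to sign; here the slopes -8 and -3.63 have the same sign, so Corr(V, R) = Corr(W, T) = 0.42.

Corr(V, R) = 0.42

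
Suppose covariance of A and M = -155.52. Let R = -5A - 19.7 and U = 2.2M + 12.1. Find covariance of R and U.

covariance of R and U = 1710.72

covariance of R and U = a·c·covariance of A and M = (-5)·2.2·(-155.52) = 1710.72. Additive constants drop out.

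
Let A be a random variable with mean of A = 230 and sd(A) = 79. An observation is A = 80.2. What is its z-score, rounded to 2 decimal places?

z = (A − mean of A) / sd(A) = (80.2 − 230) / 79 ≈ -1.90.

z = -1.90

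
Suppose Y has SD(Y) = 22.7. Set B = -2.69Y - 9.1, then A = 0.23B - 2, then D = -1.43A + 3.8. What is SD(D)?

SD(D) = 20.0836207

SD(B) = |-2.69|·22.7 = 61.063.
SD(A) = |0.23|·61.063 = 14.04449.
SD(D) = |-1.43|·14.04449 = 20.0836207.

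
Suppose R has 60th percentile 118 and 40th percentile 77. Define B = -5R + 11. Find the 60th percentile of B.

Since a = -5 < 0 the transformation is decreasing, reversing order: the 60th percentile of B corresponds to the 40th percentile of R.
So P_{60}(B) = a·P_{40}(R) + b = (-5)·77 + 11 = -374.

60th percentile of B = -374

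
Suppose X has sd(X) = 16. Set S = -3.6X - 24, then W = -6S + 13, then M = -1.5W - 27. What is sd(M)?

sd(S) = |-3.6|·16 = 57.6.
sd(W) = |-6|·57.6 = 345.6.
sd(M) = |-1.5|·345.6 = 518.4.

sd(M) = 518.4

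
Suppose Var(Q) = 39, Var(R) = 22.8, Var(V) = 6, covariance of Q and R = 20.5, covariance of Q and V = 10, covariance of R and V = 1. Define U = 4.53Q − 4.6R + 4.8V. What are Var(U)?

Var(U) = 957.3651

Var(U) = a²·Var(Q) + b²·Var(R) + c²·Var(V) + 2ab·covariance of Q and R + 2ac·covariance of Q and V + 2bc·covariance of R and V, with a = 4.53, b = -4.6, c = 4.8.
= 800.3151 + 482.448 + 138.24 + (-854.358) + 434.88 + (-44.16)
= 957.3651.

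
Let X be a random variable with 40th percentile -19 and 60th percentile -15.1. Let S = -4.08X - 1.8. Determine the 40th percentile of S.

Since a = -4.08 < 0 the transformation is decreasing, reversing order: the 40th percentile of S corresponds to the 60th percentile of X.
So P_{40}(S) = a·P_{60}(X) + b = (-4.08)·(-15.1) + (-1.8) = 59.808.

40th percentile of S = 59.808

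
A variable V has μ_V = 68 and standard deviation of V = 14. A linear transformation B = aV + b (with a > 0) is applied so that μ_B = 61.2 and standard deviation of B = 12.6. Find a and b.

standard deviation of B = a·standard deviation of V (a > 0), so a = 12.6/14 = 0.9.
μ_B = a·μ_V + b, so b = 61.2 − 0.9·68 = 0.

a = 0.9, b = 0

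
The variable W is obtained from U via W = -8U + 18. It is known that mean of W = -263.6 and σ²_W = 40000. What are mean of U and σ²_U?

From W = -8U + 18: mean of W = a·mean of U + b, so mean of U = (mean of W − b)/a = (-263.6 − 18)/(-8) = 35.2.
σ²_W = a²·σ²_U, so σ²_U = 40000/(-8)² = 625.

mean of U = 35.2, σ²_U = 625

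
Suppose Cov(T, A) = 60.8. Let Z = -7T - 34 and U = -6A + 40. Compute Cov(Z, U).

Cov(Z, U) = 2553.6

Cov(Z, U) = a·c·Cov(T, A) = (-7)·(-6)·60.8 = 2553.6. Additive constants drop out.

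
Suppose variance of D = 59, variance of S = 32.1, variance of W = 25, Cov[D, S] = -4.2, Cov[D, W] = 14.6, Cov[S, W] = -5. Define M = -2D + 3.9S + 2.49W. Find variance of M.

variance of M = 702.2375

variance of M = a²·variance of D + b²·variance of S + c²·variance of W + 2ab·Cov[D, S] + 2ac·Cov[D, W] + 2bc·Cov[S, W], with a = -2, b = 3.9, c = 2.49.
= 236 + 488.241 + 155.0025 + 65.52 + (-145.416) + (-97.11)
= 702.2375.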